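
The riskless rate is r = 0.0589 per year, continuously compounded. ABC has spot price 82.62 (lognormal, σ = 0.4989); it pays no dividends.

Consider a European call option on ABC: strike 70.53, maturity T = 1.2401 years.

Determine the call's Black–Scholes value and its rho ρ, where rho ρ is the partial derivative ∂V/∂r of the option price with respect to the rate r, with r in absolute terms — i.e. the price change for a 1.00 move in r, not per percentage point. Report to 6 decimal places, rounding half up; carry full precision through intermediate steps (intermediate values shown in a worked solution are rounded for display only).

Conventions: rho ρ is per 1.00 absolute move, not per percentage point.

σ√T = 0.4989·√1.2401 = 0.555574
d₁ = (ln(S/K) + (r+σ²/2)T) / (σ√T) = (ln(82.62/70.53) + (0.0589+0.4989²/2)·1.2401) / 0.555574 = (0.158214 + 0.227373) / 0.555574 = 0.694033
d₂ = d₁ − σ√T = 0.694033 − 0.555574 = 0.138459
e^{−rT} = 0.929562
N(d₁) = 0.756169,  N(d₂) = 0.555061
Call price V = S·N(d₁) − K·e^{−rT}·N(d₂) = 62.474706 − 36.390925 = 26.083781
ρ = K·T·e^{−rT}·N(d₂) = 45.128387

price = 26.083781
ρ = 45.128387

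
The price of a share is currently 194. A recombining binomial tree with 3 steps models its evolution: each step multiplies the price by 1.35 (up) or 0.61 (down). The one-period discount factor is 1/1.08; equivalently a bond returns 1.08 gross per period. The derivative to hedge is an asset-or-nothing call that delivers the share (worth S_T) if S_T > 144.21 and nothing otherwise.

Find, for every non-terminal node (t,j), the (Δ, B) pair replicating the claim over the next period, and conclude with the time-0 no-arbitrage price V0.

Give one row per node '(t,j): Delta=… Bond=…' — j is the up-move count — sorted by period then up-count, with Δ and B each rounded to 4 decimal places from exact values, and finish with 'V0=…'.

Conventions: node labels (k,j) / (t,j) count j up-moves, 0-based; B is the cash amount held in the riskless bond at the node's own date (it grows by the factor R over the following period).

(0,0): Delta=1.2273 Bond=-65.4115
(1,0): Delta=1.4484 Bond=-96.8090
(1,1): Delta=1.1699 Bond=-55.6137
(2,0): Delta=0.0000 Bond=0.0000
(2,1): Delta=1.8243 Bond=-164.6165
(2,2): Delta=1.0000 Bond=0.0000
V0=172.6786

Since d<R<u, set p* = (R−d)/(u−d) = 0.6351; price each node as the discounted p*-expectation of its children.
Terminal payoffs: V(3,0)=0.0000, V(3,1)=0.0000, V(3,2)=215.6747, V(3,3)=477.3128
(2,0): S=72.1874. Δ = (V_up−V_dn)/(S_up−S_dn) = (0.0000−0.0000)/(97.4530−44.0343) = 0.0000. V = [p*·0.0000 + (1−p*)·0.0000]/1.08 = 0.0000. B = V − Δ·S = 0.0000.
(2,1): S=159.7590. Δ = (V_up−V_dn)/(S_up−S_dn) = (215.6747−0.0000)/(215.6747−97.4530) = 1.8243. V = [p*·215.6747 + (1−p*)·0.0000]/1.08 = 126.8357. B = V − Δ·S = -164.6165.
(2,2): S=353.5650. Δ = (V_up−V_dn)/(S_up−S_dn) = (477.3128−215.6747)/(477.3128−215.6747) = 1.0000. V = [p*·477.3128 + (1−p*)·215.6747]/1.08 = 353.5650. B = V − Δ·S = 0.0000.
(1,0): S=118.3400. Δ = (V_up−V_dn)/(S_up−S_dn) = (126.8357−0.0000)/(159.7590−72.1874) = 1.4484. V = [p*·126.8357 + (1−p*)·0.0000]/1.08 = 74.5906. B = V − Δ·S = -96.8090.
(1,1): S=261.9000. Δ = (V_up−V_dn)/(S_up−S_dn) = (353.5650−126.8357)/(353.5650−159.7590) = 1.1699. V = [p*·353.5650 + (1−p*)·126.8357]/1.08 = 250.7773. B = V − Δ·S = -55.6137.
(0,0): S=194.0000. Δ = (V_up−V_dn)/(S_up−S_dn) = (250.7773−74.5906)/(261.9000−118.3400) = 1.2273. V = [p*·250.7773 + (1−p*)·74.5906]/1.08 = 172.6786. B = V − Δ·S = -65.4115.
Check: Δ(0,0)·S0 + B(0,0) = 172.6786 = V0.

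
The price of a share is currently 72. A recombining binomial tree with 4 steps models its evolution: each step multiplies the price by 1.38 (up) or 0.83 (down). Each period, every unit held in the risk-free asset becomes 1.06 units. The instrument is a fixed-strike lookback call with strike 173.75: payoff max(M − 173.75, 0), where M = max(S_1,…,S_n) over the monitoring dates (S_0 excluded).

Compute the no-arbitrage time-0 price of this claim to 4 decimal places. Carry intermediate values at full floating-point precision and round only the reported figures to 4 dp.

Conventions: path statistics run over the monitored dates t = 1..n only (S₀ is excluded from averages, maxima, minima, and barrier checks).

price = 2.6379

Risk-neutral up-probability p* = (R−d)/(u−d) = (1.06−0.83)/(1.38−0.83) = 0.4182; the claim prices as the p*-weighted sum of path payoffs discounted by R^4.
Enumerate all 2^4 = 16 price paths (U = up ×1.38, D = down ×0.83); each path with k up-moves has probability p*^k·(1−p*)^(4−k).
DDDD: M=59.7600, payoff=0.0000, prob=0.114591
UDDD: M=99.3600, payoff=0.0000, prob=0.082362
DUDD: M=82.4688, payoff=0.0000, prob=0.082362
UUDD: M=137.1168, payoff=0.0000, prob=0.059198
DDUD: M=68.4491, payoff=0.0000, prob=0.082362
UDUD: M=113.8069, payoff=0.0000, prob=0.059198
DUUD: M=113.8069, payoff=0.0000, prob=0.059198
UUUD: M=189.2212, payoff=15.4712, prob=0.042548
DDDU: M=59.7600, payoff=0.0000, prob=0.082362
UDDU: M=99.3600, payoff=0.0000, prob=0.059198
DUDU: M=94.4598, payoff=0.0000, prob=0.059198
UUDU: M=157.0536, payoff=0.0000, prob=0.042548
DDUU: M=94.4598, payoff=0.0000, prob=0.059198
UDUU: M=157.0536, payoff=0.0000, prob=0.042548
DUUU: M=157.0536, payoff=0.0000, prob=0.042548
UUUU: M=261.1252, payoff=87.3752, prob=0.030582
Price = Σ prob·payoff / R^4 = 3.330350 / 1.262477 = 2.6379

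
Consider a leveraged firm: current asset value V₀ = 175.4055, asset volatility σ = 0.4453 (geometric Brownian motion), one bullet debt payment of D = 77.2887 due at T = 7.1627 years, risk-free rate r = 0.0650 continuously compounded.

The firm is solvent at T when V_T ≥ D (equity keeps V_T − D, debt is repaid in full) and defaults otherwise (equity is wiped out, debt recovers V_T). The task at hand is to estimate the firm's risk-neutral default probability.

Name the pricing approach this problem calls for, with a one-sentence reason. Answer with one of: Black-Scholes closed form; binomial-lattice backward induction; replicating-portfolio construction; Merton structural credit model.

Key observation: the asked-for credit quantity lives on the firm's capital structure — asset value, asset volatility, debt face 77.2887 — which is the structural model's domain.

framework: Merton structural credit model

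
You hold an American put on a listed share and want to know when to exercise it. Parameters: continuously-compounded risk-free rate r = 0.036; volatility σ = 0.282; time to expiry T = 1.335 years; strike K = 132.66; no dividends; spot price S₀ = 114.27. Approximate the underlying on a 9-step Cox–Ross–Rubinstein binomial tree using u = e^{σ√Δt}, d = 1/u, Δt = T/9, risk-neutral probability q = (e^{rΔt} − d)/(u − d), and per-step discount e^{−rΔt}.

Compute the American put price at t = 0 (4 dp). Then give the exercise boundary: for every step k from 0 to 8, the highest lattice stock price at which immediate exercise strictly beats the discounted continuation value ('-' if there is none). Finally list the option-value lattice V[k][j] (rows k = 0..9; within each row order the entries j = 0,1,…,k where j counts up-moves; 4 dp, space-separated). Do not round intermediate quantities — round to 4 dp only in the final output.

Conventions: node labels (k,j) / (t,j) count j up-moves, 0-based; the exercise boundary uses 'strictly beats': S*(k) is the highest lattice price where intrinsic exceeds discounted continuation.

Δt=0.14833, u=1.11473, d=0.89708, q=0.49748, disc=e^(-rΔt)=0.99467
k=9 terminal: V=max(K-S,0) → 89.6653 79.2341 66.2720 50.1652 30.1506 5.2801 0.0000 0.0000 0.0000 0.0000
k=8: j=0 S=47.9274 intr=84.7326 cont=84.0261 V=84.7326[EX]; j=1 S=59.5553 intr=73.1047 cont=72.3981 V=73.1047[EX]; j=2 S=74.0045 intr=58.6555 cont=57.9490 V=58.6555[EX]; j=3 S=91.9592 intr=40.7008 cont=39.9943 V=40.7008[EX]; j=4 S=114.2700 intr=18.3900 cont=17.6835 V=18.3900[EX]; j=5 S=141.9938 intr=0.0000 cont=2.6393 V=2.6393[hold]; j=6 S=176.4439 intr=0.0000 cont=0.0000 V=0.0000[hold]; j=7 S=219.2521 intr=0.0000 cont=0.0000 V=0.0000[hold]; j=8 S=272.4463 intr=0.0000 cont=0.0000 V=0.0000[hold]  S*(8)=114.2700
k=7: j=0 S=53.4259 intr=79.2341 cont=78.5275 V=79.2341[EX]; j=1 S=66.3880 intr=66.2720 cont=65.5655 V=66.2720[EX]; j=2 S=82.4948 intr=50.1652 cont=49.4587 V=50.1652[EX]; j=3 S=102.5094 intr=30.1506 cont=29.4441 V=30.1506[EX]; j=4 S=127.3799 intr=5.2801 cont=10.4982 V=10.4982[hold]; j=5 S=158.2843 intr=0.0000 cont=1.3192 V=1.3192[hold]; j=6 S=196.6868 intr=0.0000 cont=0.0000 V=0.0000[hold]; j=7 S=244.4062 intr=0.0000 cont=0.0000 V=0.0000[hold]  S*(7)=102.5094
k=6: j=0 S=59.5553 intr=73.1047 cont=72.3981 V=73.1047[EX]; j=1 S=74.0045 intr=58.6555 cont=57.9490 V=58.6555[EX]; j=2 S=91.9592 intr=40.7008 cont=39.9943 V=40.7008[EX]; j=3 S=114.2700 intr=18.3900 cont=20.2655 V=20.2655[hold]; j=4 S=141.9938 intr=0.0000 cont=5.9003 V=5.9003[hold]; j=5 S=176.4439 intr=0.0000 cont=0.6594 V=0.6594[hold]; j=6 S=219.2521 intr=0.0000 cont=0.0000 V=0.0000[hold]  S*(6)=91.9592
k=5: j=0 S=66.3880 intr=66.2720 cont=65.5655 V=66.2720[EX]; j=1 S=82.4948 intr=50.1652 cont=49.4587 V=50.1652[EX]; j=2 S=102.5094 intr=30.1506 cont=30.3721 V=30.3721[hold]; j=3 S=127.3799 intr=5.2801 cont=13.0493 V=13.0493[hold]; j=4 S=158.2843 intr=0.0000 cont=3.2756 V=3.2756[hold]; j=5 S=196.6868 intr=0.0000 cont=0.3296 V=0.3296[hold]  S*(5)=82.4948
k=4: j=0 S=74.0045 intr=58.6555 cont=57.9490 V=58.6555[EX]; j=1 S=91.9592 intr=40.7008 cont=40.1039 V=40.7008[EX]; j=2 S=114.2700 intr=18.3900 cont=21.6386 V=21.6386[hold]; j=3 S=141.9938 intr=0.0000 cont=8.1435 V=8.1435[hold]; j=4 S=176.4439 intr=0.0000 cont=1.8004 V=1.8004[hold]  S*(4)=91.9592
k=3: j=0 S=82.4948 intr=50.1652 cont=49.4587 V=50.1652[EX]; j=1 S=102.5094 intr=30.1506 cont=31.0516 V=31.0516[hold]; j=2 S=127.3799 intr=5.2801 cont=14.8456 V=14.8456[hold]; j=3 S=158.2843 intr=0.0000 cont=4.9614 V=4.9614[hold]  S*(3)=82.4948
k=2: j=0 S=91.9592 intr=40.7008 cont=40.4401 V=40.7008[EX]; j=1 S=114.2700 intr=18.3900 cont=22.8671 V=22.8671[hold]; j=2 S=141.9938 intr=0.0000 cont=9.8756 V=9.8756[hold]  S*(2)=91.9592
k=1: j=0 S=102.5094 intr=30.1506 cont=31.6595 V=31.6595[hold]; j=1 S=127.3799 intr=5.2801 cont=16.3168 V=16.3168[hold]  S*(1)=-
k=0: j=0 S=114.2700 intr=18.3900 cont=23.8989 V=23.8989[hold]  S*(0)=-

price = 23.8989
boundary = - - 91.9592 82.4948 91.9592 82.4948 91.9592 102.5094 114.2700
tree:
23.8989
31.6595 16.3168
40.7008 22.8671 9.8756
50.1652 31.0516 14.8456 4.9614
58.6555 40.7008 21.6386 8.1435 1.8004
66.2720 50.1652 30.3721 13.0493 3.2756 0.3296
73.1047 58.6555 40.7008 20.2655 5.9003 0.6594 0.0000
79.2341 66.2720 50.1652 30.1506 10.4982 1.3192 0.0000 0.0000
84.7326 73.1047 58.6555 40.7008 18.3900 2.6393 0.0000 0.0000 0.0000
89.6653 79.2341 66.2720 50.1652 30.1506 5.2801 0.0000 0.0000 0.0000 0.0000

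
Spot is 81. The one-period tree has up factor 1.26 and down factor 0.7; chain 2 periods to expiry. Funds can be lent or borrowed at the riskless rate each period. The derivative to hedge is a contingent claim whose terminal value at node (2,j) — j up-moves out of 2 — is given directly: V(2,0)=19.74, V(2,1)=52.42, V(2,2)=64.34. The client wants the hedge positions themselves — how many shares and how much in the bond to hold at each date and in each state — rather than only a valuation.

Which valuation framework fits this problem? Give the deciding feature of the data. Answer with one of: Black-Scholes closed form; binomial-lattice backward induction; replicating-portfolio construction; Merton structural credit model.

framework: replicating-portfolio construction

Key observation: what is demanded is not a single number but the (Δ, B) position at each node of the 1.26/0.7 tree starting at 81; constructing those positions is the replicating-portfolio method.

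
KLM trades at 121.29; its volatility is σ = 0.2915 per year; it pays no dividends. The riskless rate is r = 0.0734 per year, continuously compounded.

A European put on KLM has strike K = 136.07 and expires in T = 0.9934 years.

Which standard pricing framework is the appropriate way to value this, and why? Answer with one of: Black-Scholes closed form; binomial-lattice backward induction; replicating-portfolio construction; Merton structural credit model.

Key observation: a European-exercise option on KLM struck at 136.07 — a GBM underlying with constant parameters — admits an analytic price: the data contain no early exercise, no discrete tree, no debt structure.

framework: Black-Scholes closed form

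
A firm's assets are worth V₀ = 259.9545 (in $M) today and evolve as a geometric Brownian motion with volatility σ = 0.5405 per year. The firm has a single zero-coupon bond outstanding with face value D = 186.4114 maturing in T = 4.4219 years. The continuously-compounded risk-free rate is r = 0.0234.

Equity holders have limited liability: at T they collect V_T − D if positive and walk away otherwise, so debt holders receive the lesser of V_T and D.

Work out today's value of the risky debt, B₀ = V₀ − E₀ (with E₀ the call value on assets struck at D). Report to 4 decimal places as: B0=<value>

B0=116.0710

With assets at 259.9545 and a single debt payment of 186.4114 at 4.4219 years:
d₁ = [ln(V₀/D) + (r + σ²/2)T] / (σ√T)
   = [ln(259.9545/186.4114) + (0.0234 + 0.5·0.5405²)·4.4219] / (0.5405·√4.4219)
   = [0.332551 + 0.749380] / 1.136580 = 0.951917
d₂ = d₁ − σ√T = 0.951917 − 1.136580 = -0.184663
N(d₁) = 0.829431,  N(d₂) = 0.426747,  e^(−rT) = 0.901701
E₀ = V₀·N(d₁) − D·e^(−rT)·N(d₂)
   = 259.9545·0.829431 − 186.4114·0.901701·0.426747 = 143.883500
B₀ = V₀ − E₀ = 259.9545 − 143.883500 = 116.071000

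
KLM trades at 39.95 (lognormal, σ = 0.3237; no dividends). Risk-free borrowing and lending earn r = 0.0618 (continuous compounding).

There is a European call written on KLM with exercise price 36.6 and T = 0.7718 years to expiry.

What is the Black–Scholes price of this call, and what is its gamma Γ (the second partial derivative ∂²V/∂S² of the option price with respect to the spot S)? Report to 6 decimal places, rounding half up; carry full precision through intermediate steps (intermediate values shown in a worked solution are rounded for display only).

price = 7.224590
Γ = 0.029013

σ√T = 0.3237·√0.7718 = 0.284377
d₁ = (ln(S/K) + (r+σ²/2)T) / (σ√T) = (ln(39.95/36.6) + (0.0618+0.3237²/2)·0.7718) / 0.284377 = (0.087580 + 0.088132) / 0.284377 = 0.617886
d₂ = d₁ − σ√T = 0.617886 − 0.284377 = 0.333509
e^{−rT} = 0.953422
N(d₁) = 0.731675,  N(d₂) = 0.630625
Call price V = S·N(d₁) − K·e^{−rT}·N(d₂) = 29.230412 − 22.005821 = 7.224590
φ(d₁) = (1/√(2π))·e^{−d₁²/2} = 0.329615
Γ = φ(d₁) / (S·σ·√T) = 0.029013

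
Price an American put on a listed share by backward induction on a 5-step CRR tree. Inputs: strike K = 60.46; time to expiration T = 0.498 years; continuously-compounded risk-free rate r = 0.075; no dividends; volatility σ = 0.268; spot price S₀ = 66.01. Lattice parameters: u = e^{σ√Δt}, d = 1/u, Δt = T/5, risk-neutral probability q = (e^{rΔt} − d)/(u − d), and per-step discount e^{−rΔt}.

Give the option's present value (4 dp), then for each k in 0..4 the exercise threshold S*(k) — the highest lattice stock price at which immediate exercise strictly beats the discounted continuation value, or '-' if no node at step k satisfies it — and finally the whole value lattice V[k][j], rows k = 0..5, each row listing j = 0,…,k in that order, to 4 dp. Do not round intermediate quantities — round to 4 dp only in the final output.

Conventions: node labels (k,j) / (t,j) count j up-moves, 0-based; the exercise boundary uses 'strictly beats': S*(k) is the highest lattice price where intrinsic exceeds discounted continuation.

price = 1.7602
boundary = - - - 51.2168 55.7372
tree:
1.7602
3.1694 0.5008
5.5356 1.0580 0.0000
9.2432 2.2354 0.0000 0.0000
13.3969 4.7228 0.0000 0.0000 0.0000
17.2138 9.2432 0.0000 0.0000 0.0000 0.0000

Δt=0.09960, u=1.08826, d=0.91890, q=0.52314, disc=e^(-rΔt)=0.99256
k=5 terminal: V=max(K-S,0) → 17.2138 9.2432 0.0000 0.0000 0.0000 0.0000
k=4: j=0 S=47.0631 intr=13.3969 cont=12.9470 V=13.3969[EX]; j=1 S=55.7372 intr=4.7228 cont=4.3749 V=4.7228[EX]; j=2 S=66.0100 intr=0.0000 cont=0.0000 V=0.0000[hold]; j=3 S=78.1762 intr=0.0000 cont=0.0000 V=0.0000[hold]; j=4 S=92.5847 intr=0.0000 cont=0.0000 V=0.0000[hold]  S*(4)=55.7372
k=3: j=0 S=51.2168 intr=9.2432 cont=8.7932 V=9.2432[EX]; j=1 S=60.6565 intr=0.0000 cont=2.2354 V=2.2354[hold]; j=2 S=71.8360 intr=0.0000 cont=0.0000 V=0.0000[hold]; j=3 S=85.0759 intr=0.0000 cont=0.0000 V=0.0000[hold]  S*(3)=51.2168
k=2: j=0 S=55.7372 intr=4.7228 cont=5.5356 V=5.5356[hold]; j=1 S=66.0100 intr=0.0000 cont=1.0580 V=1.0580[hold]; j=2 S=78.1762 intr=0.0000 cont=0.0000 V=0.0000[hold]  S*(2)=-
k=1: j=0 S=60.6565 intr=0.0000 cont=3.1694 V=3.1694[hold]; j=1 S=71.8360 intr=0.0000 cont=0.5008 V=0.5008[hold]  S*(1)=-
k=0: j=0 S=66.0100 intr=0.0000 cont=1.7602 V=1.7602[hold]  S*(0)=-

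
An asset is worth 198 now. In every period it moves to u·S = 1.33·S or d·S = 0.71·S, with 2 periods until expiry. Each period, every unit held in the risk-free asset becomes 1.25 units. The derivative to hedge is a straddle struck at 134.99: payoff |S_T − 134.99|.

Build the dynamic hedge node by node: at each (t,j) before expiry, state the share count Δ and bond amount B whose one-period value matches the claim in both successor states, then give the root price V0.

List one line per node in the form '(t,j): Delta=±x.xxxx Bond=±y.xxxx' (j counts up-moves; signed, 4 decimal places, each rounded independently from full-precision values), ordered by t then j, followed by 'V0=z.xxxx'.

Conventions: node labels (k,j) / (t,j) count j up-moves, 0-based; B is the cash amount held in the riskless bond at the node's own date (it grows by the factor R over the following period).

(0,0): Delta=0.9408 Bond=-73.9300
(1,0): Delta=0.1928 Bond=12.7487
(1,1): Delta=1.0000 Bond=-107.9920
V0=112.3561

Risk-neutral probability p* = (R−d)/(u−d) = (1.25−0.71)/(1.33−0.71) = 0.8710.
Expiry values: V(2,0)=35.1782, V(2,1)=51.9814, V(2,2)=215.2522
  t=1,j=0: stock 140.5800 → up 186.9714 (V=51.9814), down 99.8118 (V=35.1782). Price 39.8506; hedge Δ=0.1928, bond B=12.7487.
  t=1,j=1: stock 263.3400 → up 350.2422 (V=215.2522), down 186.9714 (V=51.9814). Price 155.3480; hedge Δ=1.0000, bond B=-107.9920.
  t=0,j=0: stock 198.0000 → up 263.3400 (V=155.3480), down 140.5800 (V=39.8506). Price 112.3561; hedge Δ=0.9408, bond B=-73.9300.
Sanity check at the root: Δ(0,0)·S0 + B(0,0) reproduces V0 = 112.3561.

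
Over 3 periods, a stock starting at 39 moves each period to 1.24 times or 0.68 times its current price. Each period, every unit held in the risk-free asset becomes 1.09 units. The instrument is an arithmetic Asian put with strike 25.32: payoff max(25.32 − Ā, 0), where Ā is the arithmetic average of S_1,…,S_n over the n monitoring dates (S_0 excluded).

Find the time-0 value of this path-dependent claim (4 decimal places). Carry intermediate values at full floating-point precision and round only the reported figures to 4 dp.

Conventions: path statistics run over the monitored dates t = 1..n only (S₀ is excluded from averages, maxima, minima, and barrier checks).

Under the martingale measure an up-move has probability p* = 0.7321; value the claim as the probability-weighted average of per-path payoffs, discounted 3 periods at R = 1.09.
Enumerate all 2^3 = 8 price paths (U = up ×1.24, D = down ×0.68); each path with k up-moves has probability p*^k·(1−p*)^(3−k).
DDD: Ā=18.9388, payoff=6.3812, prob=0.019218
UDD: Ā=34.5355, payoff=0.0000, prob=0.052529
DUD: Ā=27.2555, payoff=0.0000, prob=0.052529
UUD: Ā=49.7012, payoff=0.0000, prob=0.143580
DDU: Ā=22.3051, payoff=3.0149, prob=0.052529
UDU: Ā=40.6740, payoff=0.0000, prob=0.143580
DUU: Ā=33.3940, payoff=0.0000, prob=0.143580
UUU: Ā=60.8949, payoff=0.0000, prob=0.392453
Price = Σ prob·payoff / R^3 = 0.281005 / 1.295029 = 0.2170

price = 0.2170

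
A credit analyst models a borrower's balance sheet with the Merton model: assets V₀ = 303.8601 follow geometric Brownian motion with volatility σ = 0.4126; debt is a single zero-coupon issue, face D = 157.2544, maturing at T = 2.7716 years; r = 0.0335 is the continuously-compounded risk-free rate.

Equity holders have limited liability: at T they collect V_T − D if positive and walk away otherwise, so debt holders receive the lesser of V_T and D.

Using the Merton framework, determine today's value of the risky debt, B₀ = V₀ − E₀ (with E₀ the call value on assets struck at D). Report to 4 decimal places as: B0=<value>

Apply the equity-as-call identities (strike 157.2544, horizon 2.7716 years):
d₁ = [ln(V₀/D) + (r + σ²/2)T] / (σ√T)
   = [ln(303.8601/157.2544) + (0.0335 + 0.5·0.4126²)·2.7716] / (0.4126·√2.7716)
   = [0.658703 + 0.328765] / 0.686902 = 1.437568
d₂ = d₁ − σ√T = 1.437568 − 0.686902 = 0.750667
N(d₁) = 0.924722,  N(d₂) = 0.773573,  e^(−rT) = 0.911331
E₀ = V₀·N(d₁) − D·e^(−rT)·N(d₂)
   = 303.8601·0.924722 − 157.2544·0.911331·0.773573 = 170.124547
B₀ = V₀ − E₀ = 303.8601 − 170.124547 = 133.735553

B0=133.7356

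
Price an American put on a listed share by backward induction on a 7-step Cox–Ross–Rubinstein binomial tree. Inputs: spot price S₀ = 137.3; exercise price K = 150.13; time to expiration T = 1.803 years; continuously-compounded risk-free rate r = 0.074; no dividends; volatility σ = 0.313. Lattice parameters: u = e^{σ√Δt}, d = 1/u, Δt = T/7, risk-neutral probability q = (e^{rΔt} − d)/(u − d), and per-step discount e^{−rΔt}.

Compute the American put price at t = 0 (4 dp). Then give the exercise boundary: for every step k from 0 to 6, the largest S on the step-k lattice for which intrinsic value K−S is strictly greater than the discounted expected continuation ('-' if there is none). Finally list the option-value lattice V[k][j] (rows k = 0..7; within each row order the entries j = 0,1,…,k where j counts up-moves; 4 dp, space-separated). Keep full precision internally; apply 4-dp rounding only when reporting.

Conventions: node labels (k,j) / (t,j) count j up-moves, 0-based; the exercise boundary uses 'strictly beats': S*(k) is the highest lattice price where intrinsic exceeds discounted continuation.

Δt=0.25757  u=1.17216  d=0.85312  q=0.52069  discount=0.98112
step 7 (expiry): payoffs max(K−S,0) = 104.9704 88.0821 64.8780 32.9963 0.0000 0.0000 0.0000 0.0000
step 6: (k=6,j=0): S=52.9345, K−S=97.1955, hold=94.3611 ⇒ V=97.1955 exercise | (k=6,j=1): S=72.7304, K−S=77.3996, hold=74.5652 ⇒ V=77.3996 exercise | (k=6,j=2): S=99.9294, K−S=50.2006, hold=47.3662 ⇒ V=50.2006 exercise | (k=6,j=3): S=137.3000, K−S=12.8300, hold=15.5170 ⇒ V=15.5170 continue | (k=6,j=4): S=188.6461, K−S=0.0000, hold=0.0000 ⇒ V=0.0000 continue | (k=6,j=5): S=259.1941, K−S=0.0000, hold=0.0000 ⇒ V=0.0000 continue | (k=6,j=6): S=356.1249, K−S=0.0000, hold=0.0000 ⇒ V=0.0000 continue  boundary S*=99.9294
step 5: (k=5,j=0): S=62.0479, K−S=88.0821, hold=85.2476 ⇒ V=88.0821 exercise | (k=5,j=1): S=85.2520, K−S=64.8780, hold=62.0436 ⇒ V=64.8780 exercise | (k=5,j=2): S=117.1337, K−S=32.9963, hold=31.5345 ⇒ V=32.9963 exercise | (k=5,j=3): S=160.9382, K−S=0.0000, hold=7.2971 ⇒ V=7.2971 continue | (k=5,j=4): S=221.1243, K−S=0.0000, hold=0.0000 ⇒ V=0.0000 continue | (k=5,j=5): S=303.8181, K−S=0.0000, hold=0.0000 ⇒ V=0.0000 continue  boundary S*=117.1337
step 4: (k=4,j=0): S=72.7304, K−S=77.3996, hold=74.5652 ⇒ V=77.3996 exercise | (k=4,j=1): S=99.9294, K−S=50.2006, hold=47.3662 ⇒ V=50.2006 exercise | (k=4,j=2): S=137.3000, K−S=12.8300, hold=19.2448 ⇒ V=19.2448 continue | (k=4,j=3): S=188.6461, K−S=0.0000, hold=3.4316 ⇒ V=3.4316 continue | (k=4,j=4): S=259.1941, K−S=0.0000, hold=0.0000 ⇒ V=0.0000 continue  boundary S*=99.9294
step 3: (k=3,j=0): S=85.2520, K−S=64.8780, hold=62.0436 ⇒ V=64.8780 exercise | (k=3,j=1): S=117.1337, K−S=32.9963, hold=33.4389 ⇒ V=33.4389 continue | (k=3,j=2): S=160.9382, K−S=0.0000, hold=10.8032 ⇒ V=10.8032 continue | (k=3,j=3): S=221.1243, K−S=0.0000, hold=1.6138 ⇒ V=1.6138 continue  boundary S*=85.2520
step 2: (k=2,j=0): S=99.9294, K−S=50.2006, hold=47.5923 ⇒ V=50.2006 exercise | (k=2,j=1): S=137.3000, K−S=12.8300, hold=21.2440 ⇒ V=21.2440 continue | (k=2,j=2): S=188.6461, K−S=0.0000, hold=5.9048 ⇒ V=5.9048 continue  boundary S*=99.9294
step 1: (k=1,j=0): S=117.1337, K−S=32.9963, hold=34.4602 ⇒ V=34.4602 continue | (k=1,j=1): S=160.9382, K−S=0.0000, hold=13.0068 ⇒ V=13.0068 continue  boundary S*=-
step 0: (k=0,j=0): S=137.3000, K−S=12.8300, hold=22.8500 ⇒ V=22.8500 continue  boundary S*=-

price = 22.8500
boundary = - - 99.9294 85.2520 99.9294 117.1337 99.9294
tree:
22.8500
34.4602 13.0068
50.2006 21.2440 5.9048
64.8780 33.4389 10.8032 1.6138
77.3996 50.2006 19.2448 3.4316 0.0000
88.0821 64.8780 32.9963 7.2971 0.0000 0.0000
97.1955 77.3996 50.2006 15.5170 0.0000 0.0000 0.0000
104.9704 88.0821 64.8780 32.9963 0.0000 0.0000 0.0000 0.0000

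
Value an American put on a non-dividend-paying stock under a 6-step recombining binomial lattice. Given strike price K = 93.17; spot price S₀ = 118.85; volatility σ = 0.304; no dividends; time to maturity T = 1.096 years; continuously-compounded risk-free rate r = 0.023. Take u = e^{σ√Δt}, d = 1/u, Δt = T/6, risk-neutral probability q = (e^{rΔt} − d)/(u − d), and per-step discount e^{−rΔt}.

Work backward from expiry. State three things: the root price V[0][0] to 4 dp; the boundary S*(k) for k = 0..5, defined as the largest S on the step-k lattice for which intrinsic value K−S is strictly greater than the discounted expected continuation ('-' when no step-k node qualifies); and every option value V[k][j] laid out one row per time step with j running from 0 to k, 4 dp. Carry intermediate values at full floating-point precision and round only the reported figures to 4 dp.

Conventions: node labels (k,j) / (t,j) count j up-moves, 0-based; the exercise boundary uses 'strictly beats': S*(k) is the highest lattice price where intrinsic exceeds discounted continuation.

Δt=0.18267  u=1.13875  d=0.87816  q=0.48372  discount=0.99581
step 6 (expiry): payoffs max(K−S,0) = 38.6650 22.4909 1.5173 0.0000 0.0000 0.0000 0.0000
step 5: (k=5,j=0): S=62.0674, K−S=31.1026, hold=30.7119 ⇒ V=31.1026 exercise | (k=5,j=1): S=80.4856, K−S=12.6844, hold=12.2938 ⇒ V=12.6844 exercise | (k=5,j=2): S=104.3691, K−S=0.0000, hold=0.7801 ⇒ V=0.7801 continue | (k=5,j=3): S=135.3400, K−S=0.0000, hold=0.0000 ⇒ V=0.0000 continue | (k=5,j=4): S=175.5013, K−S=0.0000, hold=0.0000 ⇒ V=0.0000 continue | (k=5,j=5): S=227.5802, K−S=0.0000, hold=0.0000 ⇒ V=0.0000 continue  boundary S*=80.4856
step 4: (k=4,j=0): S=70.6791, K−S=22.4909, hold=22.1003 ⇒ V=22.4909 exercise | (k=4,j=1): S=91.6527, K−S=1.5173, hold=6.8970 ⇒ V=6.8970 continue | (k=4,j=2): S=118.8500, K−S=0.0000, hold=0.4011 ⇒ V=0.4011 continue | (k=4,j=3): S=154.1180, K−S=0.0000, hold=0.0000 ⇒ V=0.0000 continue | (k=4,j=4): S=199.8515, K−S=0.0000, hold=0.0000 ⇒ V=0.0000 continue  boundary S*=70.6791
step 3: (k=3,j=0): S=80.4856, K−S=12.6844, hold=14.8852 ⇒ V=14.8852 continue | (k=3,j=1): S=104.3691, K−S=0.0000, hold=3.7391 ⇒ V=3.7391 continue | (k=3,j=2): S=135.3400, K−S=0.0000, hold=0.2062 ⇒ V=0.2062 continue | (k=3,j=3): S=175.5013, K−S=0.0000, hold=0.0000 ⇒ V=0.0000 continue  boundary S*=-
step 2: (k=2,j=0): S=91.6527, K−S=1.5173, hold=9.4538 ⇒ V=9.4538 continue | (k=2,j=1): S=118.8500, K−S=0.0000, hold=2.0216 ⇒ V=2.0216 continue | (k=2,j=2): S=154.1180, K−S=0.0000, hold=0.1060 ⇒ V=0.1060 continue  boundary S*=-
step 1: (k=1,j=0): S=104.3691, K−S=0.0000, hold=5.8341 ⇒ V=5.8341 continue | (k=1,j=1): S=135.3400, K−S=0.0000, hold=1.0904 ⇒ V=1.0904 continue  boundary S*=-
step 0: (k=0,j=0): S=118.8500, K−S=0.0000, hold=3.5247 ⇒ V=3.5247 continue  boundary S*=-

price = 3.5247
boundary = - - - - 70.6791 80.4856
tree:
3.5247
5.8341 1.0904
9.4538 2.0216 0.1060
14.8852 3.7391 0.2062 0.0000
22.4909 6.8970 0.4011 0.0000 0.0000
31.1026 12.6844 0.7801 0.0000 0.0000 0.0000
38.6650 22.4909 1.5173 0.0000 0.0000 0.0000 0.0000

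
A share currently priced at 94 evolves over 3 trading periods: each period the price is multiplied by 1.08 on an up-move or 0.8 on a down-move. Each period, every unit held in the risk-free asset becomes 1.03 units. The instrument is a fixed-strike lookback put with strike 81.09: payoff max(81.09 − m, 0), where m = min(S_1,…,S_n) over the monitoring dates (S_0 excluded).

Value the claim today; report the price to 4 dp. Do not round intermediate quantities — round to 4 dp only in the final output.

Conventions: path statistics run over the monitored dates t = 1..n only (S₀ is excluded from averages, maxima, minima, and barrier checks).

Risk-neutral up-probability p* = (R−d)/(u−d) = (1.03−0.8)/(1.08−0.8) = 0.8214; the claim prices as the p*-weighted sum of path payoffs discounted by R^3.
Enumerate all 2^3 = 8 price paths (U = up ×1.08, D = down ×0.8); each path with k up-moves has probability p*^k·(1−p*)^(3−k).
DDD: m=48.1280, payoff=32.9620, prob=0.005694
UDD: m=64.9728, payoff=16.1172, prob=0.026194
DUD: m=64.9728, payoff=16.1172, prob=0.026194
UUD: m=87.7133, payoff=0.0000, prob=0.120490
DDU: m=60.1600, payoff=20.9300, prob=0.026194
UDU: m=81.2160, payoff=0.0000, prob=0.120490
DUU: m=75.2000, payoff=5.8900, prob=0.120490
UUU: m=101.5200, payoff=0.0000, prob=0.554255
Price = Σ prob·payoff / R^3 = 2.289943 / 1.092727 = 2.0956

price = 2.0956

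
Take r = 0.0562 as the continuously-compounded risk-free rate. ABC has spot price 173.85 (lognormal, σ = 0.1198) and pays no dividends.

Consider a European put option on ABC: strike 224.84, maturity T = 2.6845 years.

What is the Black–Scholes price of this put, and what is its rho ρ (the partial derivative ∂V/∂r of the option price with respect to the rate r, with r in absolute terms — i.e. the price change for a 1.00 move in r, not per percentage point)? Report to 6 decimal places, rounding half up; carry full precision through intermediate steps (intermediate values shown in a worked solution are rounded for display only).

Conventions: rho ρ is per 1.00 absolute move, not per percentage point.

price = 26.152932
ρ = -383.511603

σ√T = 0.1198·√2.6845 = 0.196286
d₁ = (ln(S/K) + (r+σ²/2)T) / (σ√T) = (ln(173.85/224.84) + (0.0562+0.1198²/2)·2.6845) / 0.196286 = (-0.257196 + 0.170133) / 0.196286 = -0.443554
d₂ = d₁ − σ√T = -0.443554 − 0.196286 = -0.639840
e^{−rT} = 0.859960
N(−d₁) = 0.671317,  N(−d₂) = 0.738862
Put price V = K·e^{−rT}·N(−d₂) − S·N(−d₁) = 142.861465 − 116.708533 = 26.152932
ρ = −K·T·e^{−rT}·N(−d₂) = -383.511603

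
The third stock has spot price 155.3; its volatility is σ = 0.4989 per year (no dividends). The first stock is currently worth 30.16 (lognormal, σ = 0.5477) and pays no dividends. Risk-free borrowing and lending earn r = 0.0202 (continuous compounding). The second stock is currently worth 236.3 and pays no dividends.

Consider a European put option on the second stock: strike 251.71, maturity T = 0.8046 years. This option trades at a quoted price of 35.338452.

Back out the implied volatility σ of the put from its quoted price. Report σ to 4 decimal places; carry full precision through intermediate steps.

sigma = 0.3399

At σ = 0.3399 the Black–Scholes value reproduces the quote:
σ√T = 0.3399·√0.8046 = 0.304889
d₁ = (ln(S/K) + (r+σ²/2)T) / (σ√T) = (ln(236.3/251.71) + (0.0202+0.3399²/2)·0.8046) / 0.304889 = (-0.063175 + 0.062731) / 0.304889 = -0.001456
d₂ = d₁ − σ√T = -0.001456 − 0.304889 = -0.306345
e^{−rT} = 0.983878
N(−d₁) = 0.500581,  N(−d₂) = 0.620329
V = K·e^{−rT}·N(−d₂) − S·N(−d₁) = 153.625734 − 118.287282 = 35.338452 (matching the quote); vega is positive throughout, so no other σ reproduces this price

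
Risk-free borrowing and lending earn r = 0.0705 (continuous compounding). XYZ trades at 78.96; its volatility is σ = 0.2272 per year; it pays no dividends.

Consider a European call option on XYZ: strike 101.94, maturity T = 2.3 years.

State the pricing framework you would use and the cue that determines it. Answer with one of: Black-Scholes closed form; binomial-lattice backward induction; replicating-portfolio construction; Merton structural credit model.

framework: Black-Scholes closed form

Key observation: the instrument is a plain European call (strike 101.94) on a lognormal asset; the exact continuous-time formula applies directly.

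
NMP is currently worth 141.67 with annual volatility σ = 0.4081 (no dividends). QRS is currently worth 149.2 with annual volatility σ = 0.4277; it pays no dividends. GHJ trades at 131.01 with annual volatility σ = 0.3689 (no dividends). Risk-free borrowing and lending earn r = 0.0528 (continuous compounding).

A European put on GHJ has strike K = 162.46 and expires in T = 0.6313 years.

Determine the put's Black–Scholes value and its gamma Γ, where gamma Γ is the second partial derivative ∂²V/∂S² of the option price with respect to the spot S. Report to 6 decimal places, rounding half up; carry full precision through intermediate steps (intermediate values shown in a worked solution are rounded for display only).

σ√T = 0.3689·√0.6313 = 0.293107
d₁ = (ln(S/K) + (r+σ²/2)T) / (σ√T) = (ln(131.01/162.46) + (0.0528+0.3689²/2)·0.6313) / 0.293107 = (-0.215158 + 0.076289) / 0.293107 = -0.473784
d₂ = d₁ − σ√T = -0.473784 − 0.293107 = -0.766891
e^{−rT} = 0.967217
N(−d₁) = 0.682173,  N(−d₂) = 0.778427
Put price V = K·e^{−rT}·N(−d₂) − S·N(−d₁) = 122.317374 − 89.371500 = 32.945874
φ(d₁) = (1/√(2π))·e^{−d₁²/2} = 0.356588
Γ = φ(d₁) / (S·σ·√T) = 0.009286

price = 32.945874
Γ = 0.009286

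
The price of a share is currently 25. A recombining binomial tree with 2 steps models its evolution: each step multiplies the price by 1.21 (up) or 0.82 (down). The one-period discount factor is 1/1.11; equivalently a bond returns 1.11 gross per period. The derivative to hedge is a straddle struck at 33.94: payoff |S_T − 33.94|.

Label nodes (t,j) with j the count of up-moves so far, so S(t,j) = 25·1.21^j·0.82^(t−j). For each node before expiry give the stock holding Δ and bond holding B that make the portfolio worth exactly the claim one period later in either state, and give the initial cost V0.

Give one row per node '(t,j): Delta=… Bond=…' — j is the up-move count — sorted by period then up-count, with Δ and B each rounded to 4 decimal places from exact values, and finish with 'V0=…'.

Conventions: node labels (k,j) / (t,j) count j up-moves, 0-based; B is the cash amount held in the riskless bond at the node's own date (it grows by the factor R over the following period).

(0,0): Delta=-0.6341 Bond=20.7894
(1,0): Delta=-1.0000 Bond=30.5766
(1,1): Delta=-0.5486 Bond=20.4900
V0=4.9361

Risk-neutral probability p* = (R−d)/(u−d) = (1.11−0.82)/(1.21−0.82) = 0.7436.
Expiry values: V(2,0)=17.1300, V(2,1)=9.1350, V(2,2)=2.6625
(1,0): S=20.5000. Δ = (V_up−V_dn)/(S_up−S_dn) = (9.1350−17.1300)/(24.8050−16.8100) = -1.0000. V = [p*·9.1350 + (1−p*)·17.1300]/1.11 = 10.0766. B = V − Δ·S = 30.5766.
(1,1): S=30.2500. Δ = (V_up−V_dn)/(S_up−S_dn) = (2.6625−9.1350)/(36.6025−24.8050) = -0.5486. V = [p*·2.6625 + (1−p*)·9.1350]/1.11 = 3.8938. B = V − Δ·S = 20.4900.
(0,0): S=25.0000. Δ = (V_up−V_dn)/(S_up−S_dn) = (3.8938−10.0766)/(30.2500−20.5000) = -0.6341. V = [p*·3.8938 + (1−p*)·10.0766]/1.11 = 4.9361. B = V − Δ·S = 20.7894.
Verification: the root portfolio costs Δ(0,0)·S0 + B(0,0) = 4.9361, matching V0.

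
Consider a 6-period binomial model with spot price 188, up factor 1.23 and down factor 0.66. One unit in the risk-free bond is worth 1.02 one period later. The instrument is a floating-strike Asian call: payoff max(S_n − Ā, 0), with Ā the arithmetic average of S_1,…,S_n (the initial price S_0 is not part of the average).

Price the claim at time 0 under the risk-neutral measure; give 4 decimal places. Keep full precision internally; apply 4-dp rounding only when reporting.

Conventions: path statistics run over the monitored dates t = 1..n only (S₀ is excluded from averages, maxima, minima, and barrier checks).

price = 31.1363

No-arbitrage gives p* = (R−d)/(u−d) = 0.6316: enumerate every path, weight its payoff by its p*-probability, and discount by R^6.
Enumerate all 2^6 = 64 price paths (U = up ×1.23, D = down ×0.66); each path with k up-moves has probability p*^k·(1−p*)^(6−k).
DDDDDD: Ā=55.7962, payoff=0.0000, prob=0.002501
UDDDDD: Ā=103.9839, payoff=0.0000, prob=0.004287
DUDDDD: Ā=86.1239, payoff=0.0000, prob=0.004287
UUDDDD: Ā=160.5036, payoff=0.0000, prob=0.007349
DDUDDD: Ā=74.3363, payoff=0.0000, prob=0.004287
UDUDDD: Ā=138.5358, payoff=0.0000, prob=0.007349
DUUDDD: Ā=120.6758, payoff=0.0000, prob=0.007349
UUUDDD: Ā=224.8958, payoff=0.0000, prob=0.012598
DDDUDD: Ā=66.5565, payoff=0.0000, prob=0.004287
UDDUDD: Ā=124.0370, payoff=0.0000, prob=0.007349
DUDUDD: Ā=106.1770, payoff=0.0000, prob=0.007349
UUDUDD: Ā=197.8754, payoff=0.0000, prob=0.012598
DDUUDD: Ā=94.3894, payoff=0.0000, prob=0.007349
UDUUDD: Ā=175.9076, payoff=0.0000, prob=0.012598
DUUUDD: Ā=158.0476, payoff=0.0000, prob=0.012598
UUUUDD: Ā=294.5432, payoff=0.0000, prob=0.021597
DDDDUD: Ā=61.4218, payoff=0.0000, prob=0.004287
UDDDUD: Ā=114.4679, payoff=0.0000, prob=0.007349
DUDDUD: Ā=96.6079, payoff=0.0000, prob=0.007349
UUDDUD: Ā=180.0419, payoff=0.0000, prob=0.012598
DDUDUD: Ā=84.8203, payoff=0.0000, prob=0.007349
UDUDUD: Ā=158.0741, payoff=0.0000, prob=0.012598
DUUDUD: Ā=140.2141, payoff=0.0000, prob=0.012598
UUUDUD: Ā=261.3081, payoff=0.0000, prob=0.021597
DDDUUD: Ā=77.0404, payoff=0.0000, prob=0.007349
UDDUUD: Ā=143.5754, payoff=0.0000, prob=0.012598
DUDUUD: Ā=125.7154, payoff=0.0000, prob=0.012598
UUDUUD: Ā=234.2877, payoff=0.0000, prob=0.021597
DDUUUD: Ā=113.9278, payoff=0.0000, prob=0.012598
UDUUUD: Ā=212.3199, payoff=0.0000, prob=0.021597
DUUUUD: Ā=194.4599, payoff=0.0000, prob=0.021597
UUUUUD: Ā=362.4026, payoff=0.0000, prob=0.037024
DDDDDU: Ā=58.0329, payoff=0.0000, prob=0.004287
UDDDDU: Ā=108.1522, payoff=0.0000, prob=0.007349
DUDDDU: Ā=90.2922, payoff=0.0000, prob=0.007349
UUDDDU: Ā=168.2718, payoff=0.0000, prob=0.012598
DDUDDU: Ā=78.5046, payoff=0.0000, prob=0.007349
UDUDDU: Ā=146.3040, payoff=0.0000, prob=0.012598
DUUDDU: Ā=128.4440, payoff=0.0000, prob=0.012598
UUUDDU: Ā=239.3730, payoff=0.0000, prob=0.021597
DDDUDU: Ā=70.7248, payoff=0.0000, prob=0.007349
UDDUDU: Ā=131.8053, payoff=0.0000, prob=0.012598
DUDUDU: Ā=113.9453, payoff=0.0000, prob=0.012598
UUDUDU: Ā=212.3526, payoff=0.0000, prob=0.021597
DDUUDU: Ā=102.1577, payoff=0.0000, prob=0.012598
UDUUDU: Ā=190.3848, payoff=0.0000, prob=0.021597
DUUUDU: Ā=172.5248, payoff=14.9169, prob=0.021597
UUUUDU: Ā=321.5235, payoff=27.7997, prob=0.037024
DDDDUU: Ā=65.5901, payoff=0.0000, prob=0.007349
UDDDUU: Ā=122.2361, payoff=0.0000, prob=0.012598
DUDDUU: Ā=104.3761, payoff=0.0000, prob=0.012598
UUDDUU: Ā=194.5191, payoff=0.0000, prob=0.021597
DDUDUU: Ā=92.5885, payoff=7.9899, prob=0.012598
UDUDUU: Ā=172.5513, payoff=14.8904, prob=0.021597
DUUDUU: Ā=154.6913, payoff=32.7504, prob=0.021597
UUUDUU: Ā=288.2884, payoff=61.0348, prob=0.037024
DDDUUU: Ā=84.8087, payoff=15.7698, prob=0.012598
UDDUUU: Ā=158.0526, payoff=29.3891, prob=0.021597
DUDUUU: Ā=140.1926, payoff=47.2491, prob=0.021597
UUDUUU: Ā=261.2680, payoff=88.0551, prob=0.037024
DDUUUU: Ā=128.4050, payoff=59.0367, prob=0.021597
UDUUUU: Ā=239.3002, payoff=110.0229, prob=0.037024
DUUUUU: Ā=221.4402, payoff=127.8829, prob=0.037024
UUUUUU: Ā=412.6840, payoff=238.3273, prob=0.063470
Price = Σ prob·payoff / R^6 = 35.064529 / 1.126162 = 31.1363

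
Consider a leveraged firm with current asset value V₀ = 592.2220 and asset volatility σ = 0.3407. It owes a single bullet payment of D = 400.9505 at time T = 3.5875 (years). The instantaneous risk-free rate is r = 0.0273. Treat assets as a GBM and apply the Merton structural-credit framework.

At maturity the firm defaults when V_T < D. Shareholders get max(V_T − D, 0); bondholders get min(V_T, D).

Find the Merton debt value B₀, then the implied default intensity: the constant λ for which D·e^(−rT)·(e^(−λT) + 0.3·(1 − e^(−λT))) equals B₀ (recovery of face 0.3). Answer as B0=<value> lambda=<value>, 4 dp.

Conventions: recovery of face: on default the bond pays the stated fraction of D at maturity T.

Equity is a call on the firm's assets struck at D = 400.9505:
d₁ = [ln(V₀/D) + (r + σ²/2)T] / (σ√T)
   = [ln(592.2220/400.9505) + (0.0273 + 0.5·0.3407²)·3.5875] / (0.3407·√3.5875)
   = [0.390044 + 0.306151] / 0.645310 = 1.078854
d₂ = d₁ − σ√T = 1.078854 − 0.645310 = 0.433544
N(d₁) = 0.859674,  N(d₂) = 0.667690,  e^(−rT) = 0.906704
E₀ = V₀·N(d₁) − D·e^(−rT)·N(d₂)
   = 592.2220·0.859674 − 400.9505·0.906704·0.667690 = 266.383057
B₀ = V₀ − E₀ = 592.2220 − 266.383057 = 325.838943
e^(−λT) = (B₀·e^(rT)/D − 0.3)/(1 − 0.3) = (325.8389·1.102895/400.9505 − 0.3)/0.7 = 0.85183660
λ = −ln(0.85183660)/3.5875 = 0.044700

B0=325.8389 lambda=0.0447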